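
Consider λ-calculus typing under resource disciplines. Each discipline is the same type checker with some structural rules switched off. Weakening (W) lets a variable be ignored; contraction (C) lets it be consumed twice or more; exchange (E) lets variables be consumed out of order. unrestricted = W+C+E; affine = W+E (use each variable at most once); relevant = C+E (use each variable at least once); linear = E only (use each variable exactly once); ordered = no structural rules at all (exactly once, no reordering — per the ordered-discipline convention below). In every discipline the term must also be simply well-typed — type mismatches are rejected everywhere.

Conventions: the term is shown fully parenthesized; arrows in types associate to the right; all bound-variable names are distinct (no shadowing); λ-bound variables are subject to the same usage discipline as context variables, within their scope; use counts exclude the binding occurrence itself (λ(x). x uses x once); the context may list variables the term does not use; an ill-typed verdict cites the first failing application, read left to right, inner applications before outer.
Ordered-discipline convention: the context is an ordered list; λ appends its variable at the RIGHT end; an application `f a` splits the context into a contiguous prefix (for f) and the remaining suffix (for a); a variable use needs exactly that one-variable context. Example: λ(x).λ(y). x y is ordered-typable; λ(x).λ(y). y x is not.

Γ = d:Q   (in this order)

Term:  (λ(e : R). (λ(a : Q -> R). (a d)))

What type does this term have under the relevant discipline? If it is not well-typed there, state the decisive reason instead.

not well-typed under relevant — e left unused
use counts: d=1; e (λ-bound)=0; a (λ-bound)=1
use order (left to right): a, d
typing: the term checks, with type R -> (Q -> R) -> R
summary: ordered ✗, linear ✗, affine ✓, relevant ✗, unrestricted ✓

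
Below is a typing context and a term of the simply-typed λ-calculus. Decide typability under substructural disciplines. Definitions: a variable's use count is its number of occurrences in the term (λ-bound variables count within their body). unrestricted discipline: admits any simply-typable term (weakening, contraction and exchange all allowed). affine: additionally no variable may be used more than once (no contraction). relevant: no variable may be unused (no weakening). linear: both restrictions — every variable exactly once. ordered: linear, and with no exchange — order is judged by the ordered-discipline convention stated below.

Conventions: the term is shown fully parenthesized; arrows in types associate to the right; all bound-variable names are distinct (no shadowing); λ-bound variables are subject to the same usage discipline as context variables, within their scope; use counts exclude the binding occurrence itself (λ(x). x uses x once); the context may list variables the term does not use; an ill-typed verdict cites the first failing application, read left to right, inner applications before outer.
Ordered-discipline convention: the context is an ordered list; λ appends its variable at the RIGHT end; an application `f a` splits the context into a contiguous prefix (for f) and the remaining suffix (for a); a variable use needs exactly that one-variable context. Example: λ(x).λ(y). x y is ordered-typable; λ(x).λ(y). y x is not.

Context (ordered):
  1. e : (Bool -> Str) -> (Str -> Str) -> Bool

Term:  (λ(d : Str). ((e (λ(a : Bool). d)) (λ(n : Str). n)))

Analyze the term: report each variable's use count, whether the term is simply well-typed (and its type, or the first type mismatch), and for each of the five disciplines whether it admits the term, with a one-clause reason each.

usage: e=1, d (bound)=1, a (bound)=0, n (bound)=1
left-to-right use order: e, d, n
typing: well-typed at Str -> Bool
ordered: ✗, a never used (weakening)
linear: ✗, a never used (weakening)
affine: ✓, none of e, d, a, n used more than once
relevant: ✗, a never used (weakening)
unrestricted: ✓, typability at Str -> Bool is all that's needed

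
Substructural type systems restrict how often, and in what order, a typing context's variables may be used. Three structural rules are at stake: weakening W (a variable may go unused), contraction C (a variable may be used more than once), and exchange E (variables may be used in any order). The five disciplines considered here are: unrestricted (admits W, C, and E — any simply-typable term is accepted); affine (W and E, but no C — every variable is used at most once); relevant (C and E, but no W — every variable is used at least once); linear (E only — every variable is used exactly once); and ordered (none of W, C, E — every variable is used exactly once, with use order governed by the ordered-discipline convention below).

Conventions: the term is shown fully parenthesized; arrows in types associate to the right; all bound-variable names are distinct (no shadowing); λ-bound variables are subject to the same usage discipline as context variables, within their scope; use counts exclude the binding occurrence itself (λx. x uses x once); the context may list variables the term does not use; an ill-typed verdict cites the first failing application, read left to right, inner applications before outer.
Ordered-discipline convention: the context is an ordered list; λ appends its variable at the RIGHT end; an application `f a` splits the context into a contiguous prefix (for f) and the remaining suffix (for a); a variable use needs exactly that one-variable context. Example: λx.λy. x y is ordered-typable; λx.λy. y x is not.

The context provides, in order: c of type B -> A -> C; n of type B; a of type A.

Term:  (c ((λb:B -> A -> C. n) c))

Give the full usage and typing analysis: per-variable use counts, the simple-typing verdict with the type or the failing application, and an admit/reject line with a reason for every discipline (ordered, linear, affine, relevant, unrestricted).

usage: c ×2, n ×1, a ×0, b (bound) ×0
use order (left to right): c, n, c
typing: the term checks, with type A -> C
ordered: ✗ — needs contraction — c ×2; needs weakening: a, b unused
linear: ✗ — needs contraction — c ×2; needs weakening: a, b unused
affine: ✗ — needs contraction — c ×2
relevant: ✗ — needs weakening: a, b unused
unrestricted: ✓ — type-checks (A -> C) and nothing is barred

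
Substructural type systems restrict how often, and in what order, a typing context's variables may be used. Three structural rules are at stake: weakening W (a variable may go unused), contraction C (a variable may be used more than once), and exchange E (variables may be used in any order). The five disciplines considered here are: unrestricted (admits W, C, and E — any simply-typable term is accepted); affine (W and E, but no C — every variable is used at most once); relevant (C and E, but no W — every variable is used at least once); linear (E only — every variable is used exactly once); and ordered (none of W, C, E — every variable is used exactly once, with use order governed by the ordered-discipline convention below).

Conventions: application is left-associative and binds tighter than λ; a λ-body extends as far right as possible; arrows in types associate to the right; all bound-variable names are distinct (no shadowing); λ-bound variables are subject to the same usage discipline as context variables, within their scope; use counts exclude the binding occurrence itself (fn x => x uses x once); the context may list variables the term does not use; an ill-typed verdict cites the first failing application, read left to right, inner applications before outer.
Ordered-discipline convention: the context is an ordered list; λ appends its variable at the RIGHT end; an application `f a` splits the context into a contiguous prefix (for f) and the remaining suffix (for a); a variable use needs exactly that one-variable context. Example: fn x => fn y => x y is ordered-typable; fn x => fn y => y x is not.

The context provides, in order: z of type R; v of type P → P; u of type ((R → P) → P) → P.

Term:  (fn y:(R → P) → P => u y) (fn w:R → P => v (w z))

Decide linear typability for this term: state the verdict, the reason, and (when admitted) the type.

yes — z, v, u, y, w: one use apiece; term : P
use counts: z: 1, v: 1, u: 1, y (bound): 1, w (bound): 1
use order (left to right): u, y, v, w, z
typing: well-typed — term : P
summary: ordered ✗, linear ✓, affine ✓, relevant ✓, unrestricted ✓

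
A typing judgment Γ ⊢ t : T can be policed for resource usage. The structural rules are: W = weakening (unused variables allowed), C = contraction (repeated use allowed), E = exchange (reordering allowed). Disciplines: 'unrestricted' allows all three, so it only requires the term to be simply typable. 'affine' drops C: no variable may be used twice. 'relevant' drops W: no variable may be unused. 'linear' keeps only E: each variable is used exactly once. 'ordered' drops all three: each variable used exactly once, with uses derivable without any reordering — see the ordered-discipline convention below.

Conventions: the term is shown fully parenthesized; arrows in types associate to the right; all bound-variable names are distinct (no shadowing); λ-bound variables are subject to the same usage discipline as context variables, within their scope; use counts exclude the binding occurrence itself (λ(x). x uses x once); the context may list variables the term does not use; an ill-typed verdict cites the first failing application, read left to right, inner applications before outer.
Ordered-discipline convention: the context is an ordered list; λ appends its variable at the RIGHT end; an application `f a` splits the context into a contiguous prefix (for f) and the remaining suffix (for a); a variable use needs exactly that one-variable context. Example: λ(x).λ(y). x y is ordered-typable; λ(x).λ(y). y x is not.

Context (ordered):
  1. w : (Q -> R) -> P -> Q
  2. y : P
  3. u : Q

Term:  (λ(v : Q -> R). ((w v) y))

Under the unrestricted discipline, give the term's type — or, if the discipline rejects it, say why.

term : (Q -> R) -> Q
usage: w=1, y=1, u=0, v [bound]=1
use order (left to right): w, v, y
typing: the term checks, with type (Q -> R) -> Q
all disciplines: ordered ✗; linear ✗; affine ✓; relevant ✗; unrestricted ✓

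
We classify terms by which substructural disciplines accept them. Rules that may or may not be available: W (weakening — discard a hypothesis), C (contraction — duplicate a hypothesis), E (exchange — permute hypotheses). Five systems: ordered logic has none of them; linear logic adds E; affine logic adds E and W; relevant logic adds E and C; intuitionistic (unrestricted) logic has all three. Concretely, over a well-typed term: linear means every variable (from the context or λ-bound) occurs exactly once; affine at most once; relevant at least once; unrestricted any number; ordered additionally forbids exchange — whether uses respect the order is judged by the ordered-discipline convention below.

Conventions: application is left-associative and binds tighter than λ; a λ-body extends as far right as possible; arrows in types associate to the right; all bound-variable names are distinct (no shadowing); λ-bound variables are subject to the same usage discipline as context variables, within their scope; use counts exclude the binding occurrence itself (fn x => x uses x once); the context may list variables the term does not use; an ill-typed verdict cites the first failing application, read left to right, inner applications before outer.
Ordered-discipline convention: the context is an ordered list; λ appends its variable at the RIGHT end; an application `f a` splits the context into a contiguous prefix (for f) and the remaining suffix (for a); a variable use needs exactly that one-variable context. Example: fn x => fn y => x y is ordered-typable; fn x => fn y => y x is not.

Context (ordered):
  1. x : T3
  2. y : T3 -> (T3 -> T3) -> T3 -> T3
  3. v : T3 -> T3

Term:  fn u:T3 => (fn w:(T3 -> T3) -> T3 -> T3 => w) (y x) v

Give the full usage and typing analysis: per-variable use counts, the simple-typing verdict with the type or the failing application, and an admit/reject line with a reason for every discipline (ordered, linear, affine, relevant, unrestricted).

use counts: x ×1; y ×1; v ×1; u (bound) ×0; w (bound) ×1
use order (left to right): w, y, x, v
typing: well-typed — term : T3 -> T3 -> T3
ordered: ✗, needs weakening: u unused
linear: ✗, needs weakening: u unused
affine: ✓, at most one use each (x, y, v, u, w)
relevant: ✗, needs weakening: u unused
unrestricted: ✓, well-typed at T3 -> T3 -> T3; no restrictions here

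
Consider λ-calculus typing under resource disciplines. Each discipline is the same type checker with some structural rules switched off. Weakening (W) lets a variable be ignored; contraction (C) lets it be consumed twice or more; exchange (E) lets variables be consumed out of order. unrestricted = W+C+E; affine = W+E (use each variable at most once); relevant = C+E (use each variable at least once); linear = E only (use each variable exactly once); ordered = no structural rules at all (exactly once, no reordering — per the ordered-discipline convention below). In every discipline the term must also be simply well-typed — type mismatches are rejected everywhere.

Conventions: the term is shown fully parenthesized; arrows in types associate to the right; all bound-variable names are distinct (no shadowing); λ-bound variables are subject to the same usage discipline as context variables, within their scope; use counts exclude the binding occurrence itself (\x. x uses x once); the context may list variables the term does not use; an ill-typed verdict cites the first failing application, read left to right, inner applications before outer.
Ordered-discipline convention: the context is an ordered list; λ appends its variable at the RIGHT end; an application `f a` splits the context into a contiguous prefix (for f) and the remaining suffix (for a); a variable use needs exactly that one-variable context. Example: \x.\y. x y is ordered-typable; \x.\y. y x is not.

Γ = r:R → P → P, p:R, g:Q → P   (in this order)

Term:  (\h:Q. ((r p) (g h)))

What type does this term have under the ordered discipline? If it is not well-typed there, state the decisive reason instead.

term : Q → P
usage: r: 1, p: 1, g: 1, h [bound]: 1
uses in reading order: r, p, g, h
typing: the term checks, with type Q → P
per-discipline verdicts: ordered ✓ | linear ✓ | affine ✓ | relevant ✓ | unrestricted ✓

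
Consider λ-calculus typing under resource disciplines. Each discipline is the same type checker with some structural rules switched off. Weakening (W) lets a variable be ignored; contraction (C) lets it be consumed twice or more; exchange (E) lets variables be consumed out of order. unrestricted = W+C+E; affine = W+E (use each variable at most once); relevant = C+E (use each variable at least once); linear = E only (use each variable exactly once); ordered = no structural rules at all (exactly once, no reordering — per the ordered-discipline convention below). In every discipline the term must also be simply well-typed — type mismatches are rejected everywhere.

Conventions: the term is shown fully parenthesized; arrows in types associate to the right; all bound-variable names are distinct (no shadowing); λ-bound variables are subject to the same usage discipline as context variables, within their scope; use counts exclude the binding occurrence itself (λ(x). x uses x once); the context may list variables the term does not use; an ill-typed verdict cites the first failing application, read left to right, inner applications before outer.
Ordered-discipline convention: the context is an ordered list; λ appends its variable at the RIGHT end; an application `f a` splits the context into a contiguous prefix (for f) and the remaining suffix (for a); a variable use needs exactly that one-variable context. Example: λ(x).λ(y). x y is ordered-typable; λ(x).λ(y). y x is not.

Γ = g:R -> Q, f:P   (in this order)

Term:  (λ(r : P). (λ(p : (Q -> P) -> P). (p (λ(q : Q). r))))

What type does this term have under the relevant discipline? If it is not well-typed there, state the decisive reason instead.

not well-typed under relevant — needs weakening: g, f, q unused
use counts: g: 0×, f: 0×, r (bound): 1×, p (bound): 1×, q (bound): 0×
uses in reading order: p, r
typing: well-typed at P -> ((Q -> P) -> P) -> P
per-discipline verdicts: ordered ✗; linear ✗; affine ✓; relevant ✗; unrestricted ✓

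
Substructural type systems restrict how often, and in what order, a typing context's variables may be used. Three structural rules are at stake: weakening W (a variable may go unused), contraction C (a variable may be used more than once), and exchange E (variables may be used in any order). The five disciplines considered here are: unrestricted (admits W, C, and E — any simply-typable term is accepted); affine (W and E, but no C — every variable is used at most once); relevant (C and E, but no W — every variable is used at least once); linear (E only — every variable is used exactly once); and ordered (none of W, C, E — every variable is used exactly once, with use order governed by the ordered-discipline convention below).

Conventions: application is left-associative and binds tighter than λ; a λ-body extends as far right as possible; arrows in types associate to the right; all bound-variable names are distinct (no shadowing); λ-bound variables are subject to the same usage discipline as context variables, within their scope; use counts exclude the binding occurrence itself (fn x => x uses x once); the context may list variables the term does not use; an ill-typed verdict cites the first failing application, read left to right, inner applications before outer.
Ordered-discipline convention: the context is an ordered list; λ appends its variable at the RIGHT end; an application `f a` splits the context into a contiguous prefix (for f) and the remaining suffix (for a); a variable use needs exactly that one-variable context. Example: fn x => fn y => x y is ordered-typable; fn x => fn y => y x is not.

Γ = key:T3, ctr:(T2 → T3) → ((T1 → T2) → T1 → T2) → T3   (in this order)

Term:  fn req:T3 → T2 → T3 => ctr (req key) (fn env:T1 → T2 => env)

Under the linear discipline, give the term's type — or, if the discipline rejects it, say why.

term : (T3 → T2 → T3) → T3
use counts: key ×1; ctr ×1; req [bound] ×1; env [bound] ×1
order of uses: ctr, req, key, env
typing: well-typed — term : (T3 → T2 → T3) → T3
summary: ordered ✗; linear ✓; affine ✓; relevant ✓; unrestricted ✓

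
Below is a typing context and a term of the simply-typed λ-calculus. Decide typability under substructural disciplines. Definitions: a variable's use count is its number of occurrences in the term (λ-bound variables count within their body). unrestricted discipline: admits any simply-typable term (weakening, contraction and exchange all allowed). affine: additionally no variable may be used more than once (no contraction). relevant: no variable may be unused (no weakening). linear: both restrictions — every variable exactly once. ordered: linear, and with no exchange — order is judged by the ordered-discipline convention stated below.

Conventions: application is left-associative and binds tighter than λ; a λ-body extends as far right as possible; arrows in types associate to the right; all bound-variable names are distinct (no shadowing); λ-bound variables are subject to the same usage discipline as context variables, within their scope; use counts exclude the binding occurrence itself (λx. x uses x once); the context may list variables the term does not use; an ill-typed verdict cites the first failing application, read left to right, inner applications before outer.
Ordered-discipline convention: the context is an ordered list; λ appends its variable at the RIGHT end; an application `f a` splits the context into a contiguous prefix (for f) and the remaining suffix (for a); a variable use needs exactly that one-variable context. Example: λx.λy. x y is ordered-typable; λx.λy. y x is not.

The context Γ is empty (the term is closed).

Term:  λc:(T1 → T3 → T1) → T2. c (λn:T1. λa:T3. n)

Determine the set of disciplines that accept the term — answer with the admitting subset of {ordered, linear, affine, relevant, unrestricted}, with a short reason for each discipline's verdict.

accepted by: affine, unrestricted
use counts: c (λ-bound) ×1; n (λ-bound) ×1; a (λ-bound) ×0
left-to-right use order: c, n
typing: well-typed at ((T1 → T3 → T1) → T2) → T2
ordered ✗ (a left unused)
linear ✗ (a left unused)
affine ✓ (no duplicate uses among c, n, a)
relevant ✗ (a left unused)
unrestricted ✓ (typability at ((T1 → T3 → T1) → T2) → T2 is all that's needed)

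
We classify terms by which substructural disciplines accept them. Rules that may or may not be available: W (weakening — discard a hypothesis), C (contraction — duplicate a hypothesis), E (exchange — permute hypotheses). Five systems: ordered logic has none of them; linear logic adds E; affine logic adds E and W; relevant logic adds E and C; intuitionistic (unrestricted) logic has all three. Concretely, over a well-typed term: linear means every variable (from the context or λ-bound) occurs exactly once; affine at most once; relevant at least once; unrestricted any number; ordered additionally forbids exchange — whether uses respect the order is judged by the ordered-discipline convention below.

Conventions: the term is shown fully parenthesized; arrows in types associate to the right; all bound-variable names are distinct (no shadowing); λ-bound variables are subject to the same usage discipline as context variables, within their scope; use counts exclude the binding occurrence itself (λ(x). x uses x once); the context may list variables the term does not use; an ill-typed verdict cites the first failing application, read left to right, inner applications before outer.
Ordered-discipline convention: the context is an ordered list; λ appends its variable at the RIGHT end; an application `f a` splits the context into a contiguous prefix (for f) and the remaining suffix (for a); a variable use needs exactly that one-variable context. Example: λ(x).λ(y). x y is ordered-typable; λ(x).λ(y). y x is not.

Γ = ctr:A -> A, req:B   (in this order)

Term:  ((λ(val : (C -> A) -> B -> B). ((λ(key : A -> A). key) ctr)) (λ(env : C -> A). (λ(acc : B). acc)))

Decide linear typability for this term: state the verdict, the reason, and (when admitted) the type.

no — unused: req, val, env — weakening required
counts: ctr: 1, req: 0, val [bound]: 0, key [bound]: 1, env [bound]: 0, acc [bound]: 1
left-to-right use order: key, ctr, acc
typing: the term checks, with type A -> A
across the five disciplines: ordered ✗ | linear ✗ | affine ✓ | relevant ✗ | unrestricted ✓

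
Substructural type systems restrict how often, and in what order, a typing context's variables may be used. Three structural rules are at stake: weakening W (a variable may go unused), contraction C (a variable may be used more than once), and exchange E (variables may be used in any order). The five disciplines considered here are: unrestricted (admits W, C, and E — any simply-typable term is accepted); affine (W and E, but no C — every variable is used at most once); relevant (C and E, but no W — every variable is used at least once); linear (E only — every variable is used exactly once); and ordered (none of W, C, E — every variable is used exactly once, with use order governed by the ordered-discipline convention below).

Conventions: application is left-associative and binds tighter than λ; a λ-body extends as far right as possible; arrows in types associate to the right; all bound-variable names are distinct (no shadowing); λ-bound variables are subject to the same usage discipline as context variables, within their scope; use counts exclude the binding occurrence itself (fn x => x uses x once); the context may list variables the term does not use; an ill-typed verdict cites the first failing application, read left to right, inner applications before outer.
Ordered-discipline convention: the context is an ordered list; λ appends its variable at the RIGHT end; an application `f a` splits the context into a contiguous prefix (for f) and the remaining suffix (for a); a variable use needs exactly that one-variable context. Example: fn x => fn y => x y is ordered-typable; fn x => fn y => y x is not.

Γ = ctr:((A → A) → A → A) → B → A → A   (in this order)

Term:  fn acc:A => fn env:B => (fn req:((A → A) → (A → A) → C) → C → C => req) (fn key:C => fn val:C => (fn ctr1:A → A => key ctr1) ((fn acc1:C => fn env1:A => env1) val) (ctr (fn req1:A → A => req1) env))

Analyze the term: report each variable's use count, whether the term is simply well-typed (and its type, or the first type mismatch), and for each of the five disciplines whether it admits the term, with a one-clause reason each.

counts: ctr=1, acc (bound)=0, env (bound)=1, req (bound)=1, key (bound)=1, val (bound)=1, ctr1 (bound)=1, acc1 (bound)=0, env1 (bound)=1, req1 (bound)=1
order of uses: req, key, ctr1, env1, val, ctr, req1, env
typing: ill-typed: can't apply a value of type C
ordered: ✗, a type mismatch blocks all five
linear: ✗, the type mismatch rejects it
affine: ✗, not simply typable
relevant: ✗, fails simple typing
unrestricted: ✗, a type mismatch blocks all five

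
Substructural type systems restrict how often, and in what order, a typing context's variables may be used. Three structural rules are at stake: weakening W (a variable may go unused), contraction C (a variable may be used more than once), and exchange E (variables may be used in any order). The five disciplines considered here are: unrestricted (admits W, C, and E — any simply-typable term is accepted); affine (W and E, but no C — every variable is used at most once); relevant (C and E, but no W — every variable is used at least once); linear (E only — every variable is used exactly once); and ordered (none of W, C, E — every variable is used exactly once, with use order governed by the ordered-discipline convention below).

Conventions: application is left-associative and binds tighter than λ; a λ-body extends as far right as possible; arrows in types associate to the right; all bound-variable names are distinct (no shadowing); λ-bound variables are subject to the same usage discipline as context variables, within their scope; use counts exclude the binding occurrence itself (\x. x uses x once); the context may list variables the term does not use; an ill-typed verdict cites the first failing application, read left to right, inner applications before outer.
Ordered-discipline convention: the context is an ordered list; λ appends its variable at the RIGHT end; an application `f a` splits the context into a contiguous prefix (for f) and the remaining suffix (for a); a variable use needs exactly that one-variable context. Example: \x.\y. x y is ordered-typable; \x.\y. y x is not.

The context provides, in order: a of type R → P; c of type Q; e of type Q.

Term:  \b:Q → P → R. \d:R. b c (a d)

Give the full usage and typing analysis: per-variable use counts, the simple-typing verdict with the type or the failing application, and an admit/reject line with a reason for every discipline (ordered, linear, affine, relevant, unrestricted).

usage: a=1; c=1; e=0; b (λ-bound)=1; d (λ-bound)=1
left-to-right use order: b, c, a, d
typing: well-typed — term : (Q → P → R) → R → R
ordered: ✗ — unused: e — weakening required
linear: ✗ — unused: e — weakening required
affine: ✓ — none of a, c, e, b, d used more than once
relevant: ✗ — unused: e — weakening required
unrestricted: ✓ — typability at (Q → P → R) → R → R is all that's needed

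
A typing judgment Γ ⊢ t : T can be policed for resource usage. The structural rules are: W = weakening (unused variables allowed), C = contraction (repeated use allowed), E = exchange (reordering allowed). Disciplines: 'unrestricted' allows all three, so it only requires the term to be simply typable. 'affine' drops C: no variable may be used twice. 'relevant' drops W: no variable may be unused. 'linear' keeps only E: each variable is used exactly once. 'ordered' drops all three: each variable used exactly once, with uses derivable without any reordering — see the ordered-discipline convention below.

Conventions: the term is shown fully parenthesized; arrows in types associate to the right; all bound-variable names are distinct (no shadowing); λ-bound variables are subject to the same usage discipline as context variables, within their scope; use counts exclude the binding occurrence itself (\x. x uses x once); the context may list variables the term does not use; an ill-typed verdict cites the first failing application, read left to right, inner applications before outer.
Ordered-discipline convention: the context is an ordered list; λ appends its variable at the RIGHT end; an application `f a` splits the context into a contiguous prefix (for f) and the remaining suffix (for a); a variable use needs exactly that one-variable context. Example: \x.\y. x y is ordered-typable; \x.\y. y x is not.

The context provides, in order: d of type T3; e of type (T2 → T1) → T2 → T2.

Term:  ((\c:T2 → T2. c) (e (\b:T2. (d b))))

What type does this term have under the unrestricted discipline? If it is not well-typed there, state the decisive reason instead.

not well-typed under unrestricted — the type mismatch rejects it
usage: d: 1×, e: 1×, c [bound]: 1×, b [bound]: 1×
use order (left to right): c, e, d, b
typing: ill-typed: non-arrow in function slot: T3
per-discipline verdicts: ordered ✗ · linear ✗ · affine ✗ · relevant ✗ · unrestricted ✗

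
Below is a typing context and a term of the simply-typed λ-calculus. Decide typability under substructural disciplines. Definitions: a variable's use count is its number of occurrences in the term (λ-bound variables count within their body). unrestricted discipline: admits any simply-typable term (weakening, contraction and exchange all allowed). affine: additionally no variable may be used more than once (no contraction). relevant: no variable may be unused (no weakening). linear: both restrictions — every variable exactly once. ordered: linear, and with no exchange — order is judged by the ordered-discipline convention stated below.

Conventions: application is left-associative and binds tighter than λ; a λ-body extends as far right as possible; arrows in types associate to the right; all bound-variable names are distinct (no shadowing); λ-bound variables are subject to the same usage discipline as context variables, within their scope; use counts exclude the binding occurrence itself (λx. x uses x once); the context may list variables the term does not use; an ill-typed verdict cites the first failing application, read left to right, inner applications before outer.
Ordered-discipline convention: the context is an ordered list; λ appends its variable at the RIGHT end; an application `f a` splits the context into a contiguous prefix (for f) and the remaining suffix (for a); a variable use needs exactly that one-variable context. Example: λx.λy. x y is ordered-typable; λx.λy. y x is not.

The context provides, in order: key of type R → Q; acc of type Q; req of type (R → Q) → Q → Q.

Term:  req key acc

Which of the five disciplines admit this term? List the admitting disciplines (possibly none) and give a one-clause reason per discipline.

admitted by: linear, affine, relevant, unrestricted
usage: key ×1; acc ×1; req ×1
uses in reading order: req, key, acc
typing: the term checks, with type Q
ordered ✗ (needs exchange: uses follow req, key, acc)
linear ✓ (each of key, acc, req used exactly once)
affine ✓ (key, acc, req: no repeats, contraction unneeded)
relevant ✓ (key, acc, req: all used, weakening unneeded)
unrestricted ✓ (typability at Q is all that's needed)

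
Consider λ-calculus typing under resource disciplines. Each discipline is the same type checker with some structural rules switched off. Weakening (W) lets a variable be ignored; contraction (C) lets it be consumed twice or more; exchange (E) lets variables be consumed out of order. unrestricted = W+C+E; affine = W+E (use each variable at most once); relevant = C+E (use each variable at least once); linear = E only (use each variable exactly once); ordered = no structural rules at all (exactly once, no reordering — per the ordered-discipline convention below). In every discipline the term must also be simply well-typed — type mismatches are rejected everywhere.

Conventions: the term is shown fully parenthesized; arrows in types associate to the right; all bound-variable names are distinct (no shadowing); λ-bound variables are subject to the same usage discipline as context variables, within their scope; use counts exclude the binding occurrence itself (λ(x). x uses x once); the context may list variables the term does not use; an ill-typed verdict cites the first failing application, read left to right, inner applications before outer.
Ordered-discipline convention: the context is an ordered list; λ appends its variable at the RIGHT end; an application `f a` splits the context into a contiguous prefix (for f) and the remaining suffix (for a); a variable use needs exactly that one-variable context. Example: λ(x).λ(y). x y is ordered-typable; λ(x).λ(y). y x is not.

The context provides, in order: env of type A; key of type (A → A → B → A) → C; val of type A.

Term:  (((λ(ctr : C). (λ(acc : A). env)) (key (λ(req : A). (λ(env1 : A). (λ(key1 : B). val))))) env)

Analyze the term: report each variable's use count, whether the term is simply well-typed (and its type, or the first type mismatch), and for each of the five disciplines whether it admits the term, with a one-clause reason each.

counts: env=2, key=1, val=1, ctr (λ-bound)=0, acc (λ-bound)=0, req (λ-bound)=0, env1 (λ-bound)=0, key1 (λ-bound)=0
left-to-right use order: env, key, val, env
typing: well-typed at A
ordered ✗ (repeated use of env ×2; unused: ctr, acc, req, env1, key1 — weakening required)
linear ✗ (repeated use of env ×2; unused: ctr, acc, req, env1, key1 — weakening required)
affine ✗ (repeated use of env ×2)
relevant ✗ (unused: ctr, acc, req, env1, key1 — weakening required)
unrestricted ✓ (well-typed at A; no restrictions here)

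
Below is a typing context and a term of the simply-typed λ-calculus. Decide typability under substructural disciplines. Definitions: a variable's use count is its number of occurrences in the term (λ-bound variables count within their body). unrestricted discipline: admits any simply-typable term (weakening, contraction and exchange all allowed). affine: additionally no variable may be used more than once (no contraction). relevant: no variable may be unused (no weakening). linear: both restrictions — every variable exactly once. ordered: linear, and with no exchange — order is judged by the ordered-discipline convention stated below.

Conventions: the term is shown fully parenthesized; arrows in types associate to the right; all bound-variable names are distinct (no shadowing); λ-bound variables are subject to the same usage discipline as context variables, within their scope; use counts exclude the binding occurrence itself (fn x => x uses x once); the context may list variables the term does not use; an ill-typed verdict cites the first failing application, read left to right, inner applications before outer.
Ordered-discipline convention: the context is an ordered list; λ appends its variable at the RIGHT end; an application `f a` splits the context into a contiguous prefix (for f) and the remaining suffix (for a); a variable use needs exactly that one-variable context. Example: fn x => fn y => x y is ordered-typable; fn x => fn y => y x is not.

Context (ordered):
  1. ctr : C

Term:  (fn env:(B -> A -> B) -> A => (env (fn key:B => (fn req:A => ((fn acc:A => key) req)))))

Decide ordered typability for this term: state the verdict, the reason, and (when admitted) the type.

no — unused: ctr, acc — weakening required
variable uses: ctr ×0, env [bound] ×1, key [bound] ×1, req [bound] ×1, acc [bound] ×0
use order (left to right): env, key, req
typing: well-typed at ((B -> A -> B) -> A) -> A
summary: ordered ✗; linear ✗; affine ✓; relevant ✗; unrestricted ✓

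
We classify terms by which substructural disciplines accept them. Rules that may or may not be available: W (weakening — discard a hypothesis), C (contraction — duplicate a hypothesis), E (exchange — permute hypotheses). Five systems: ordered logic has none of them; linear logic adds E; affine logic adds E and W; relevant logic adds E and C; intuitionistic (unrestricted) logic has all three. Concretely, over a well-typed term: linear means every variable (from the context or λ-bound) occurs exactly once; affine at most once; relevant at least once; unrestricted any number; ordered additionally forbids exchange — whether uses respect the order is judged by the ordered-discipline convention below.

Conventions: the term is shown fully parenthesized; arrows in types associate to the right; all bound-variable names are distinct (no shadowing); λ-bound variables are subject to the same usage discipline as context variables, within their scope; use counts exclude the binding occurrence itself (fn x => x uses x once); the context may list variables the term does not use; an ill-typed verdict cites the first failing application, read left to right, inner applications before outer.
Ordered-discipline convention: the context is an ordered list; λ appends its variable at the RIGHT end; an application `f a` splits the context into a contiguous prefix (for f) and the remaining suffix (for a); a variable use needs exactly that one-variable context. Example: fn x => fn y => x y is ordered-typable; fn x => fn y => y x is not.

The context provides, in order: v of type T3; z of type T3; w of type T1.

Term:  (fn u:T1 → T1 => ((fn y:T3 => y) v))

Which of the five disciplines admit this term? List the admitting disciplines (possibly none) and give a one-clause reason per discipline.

admitted by: affine, unrestricted
counts: v: 1; z: 0; w: 0; u (bound): 0; y (bound): 1
left-to-right use order: y, v
typing: well-typed — term : (T1 → T1) → T3
ordered ✗ (needs weakening: z, w, u unused)
linear ✗ (needs weakening: z, w, u unused)
affine ✓ (none of v, z, w, u, y used more than once)
relevant ✗ (needs weakening: z, w, u unused)
unrestricted ✓ (simply typable at (T1 → T1) → T3; W, C, E all held)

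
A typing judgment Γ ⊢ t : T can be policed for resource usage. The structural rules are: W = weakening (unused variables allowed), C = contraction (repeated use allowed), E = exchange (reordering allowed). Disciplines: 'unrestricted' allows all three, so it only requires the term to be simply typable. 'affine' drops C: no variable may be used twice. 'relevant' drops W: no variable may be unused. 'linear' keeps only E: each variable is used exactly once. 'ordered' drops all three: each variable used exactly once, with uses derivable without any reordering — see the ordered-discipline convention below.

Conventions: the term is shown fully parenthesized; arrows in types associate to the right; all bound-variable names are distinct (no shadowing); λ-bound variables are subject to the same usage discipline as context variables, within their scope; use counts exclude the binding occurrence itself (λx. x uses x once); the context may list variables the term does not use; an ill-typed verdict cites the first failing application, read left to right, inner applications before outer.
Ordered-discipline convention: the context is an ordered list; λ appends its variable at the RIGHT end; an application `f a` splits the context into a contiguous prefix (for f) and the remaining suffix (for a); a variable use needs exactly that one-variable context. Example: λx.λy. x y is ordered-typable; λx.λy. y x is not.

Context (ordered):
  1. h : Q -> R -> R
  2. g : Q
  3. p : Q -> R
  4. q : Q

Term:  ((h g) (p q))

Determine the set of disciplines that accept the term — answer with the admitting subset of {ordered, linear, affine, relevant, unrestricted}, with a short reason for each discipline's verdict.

accepted by: ordered, linear, affine, relevant, unrestricted
usage: h: 1, g: 1, p: 1, q: 1
left-to-right use order: h, g, p, q
typing: well-typed — term : R
ordered: ✓ — single-use (h, g, p, q), ordered derivation ok
linear: ✓ — single use per variable (h, g, p, q)
affine: ✓ — at most one use each (h, g, p, q)
relevant: ✓ — h, g, p, q: all used, weakening unneeded
unrestricted: ✓ — simply typable at R; W, C, E all held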